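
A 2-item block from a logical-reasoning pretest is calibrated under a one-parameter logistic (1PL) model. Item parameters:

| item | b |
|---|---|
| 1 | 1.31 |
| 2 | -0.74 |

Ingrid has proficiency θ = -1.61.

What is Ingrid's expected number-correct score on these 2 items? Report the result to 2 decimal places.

P(θ) = 1 / (1 + exp(−(θ − b)))
P_1 = 1/(1+e^{2.9200}) = 0.0512
P_2 = 1/(1+e^{0.8700}) = 0.2953
E[score] = 0.0512 + 0.2953 = 0.3464

0.35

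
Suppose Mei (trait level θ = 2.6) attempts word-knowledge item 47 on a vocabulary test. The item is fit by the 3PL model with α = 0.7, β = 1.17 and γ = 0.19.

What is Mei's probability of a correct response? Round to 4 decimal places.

P(θ) = γ + (1 − γ) · 1 / (1 + exp(−α(θ − β)))
Exponent: 0.7 × (2.6 − 1.17) = 1.0010
1/(1 + e^{-1.0010}) = 0.7313
P = 0.19 + 0.81 × 0.7313 = 0.7823

0.7823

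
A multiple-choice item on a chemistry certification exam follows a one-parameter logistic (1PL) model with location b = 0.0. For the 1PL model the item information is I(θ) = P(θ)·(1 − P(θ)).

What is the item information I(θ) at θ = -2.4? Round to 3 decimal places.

P = 1/(1+e^{2.4000}) = 0.0832
P(1−P) = 0.0832 × 0.9168 = 0.0763
I = P(1−P) = 0.07625

0.076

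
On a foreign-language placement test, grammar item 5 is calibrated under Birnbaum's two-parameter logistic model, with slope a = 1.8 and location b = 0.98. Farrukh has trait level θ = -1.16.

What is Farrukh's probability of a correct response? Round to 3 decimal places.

P(θ) = 1 / (1 + exp(−a(θ − b)))
Exponent: 1.8 × (-1.16 − 0.98) = -3.8520
1/(1 + e^{3.8520}) = 0.0208

0.021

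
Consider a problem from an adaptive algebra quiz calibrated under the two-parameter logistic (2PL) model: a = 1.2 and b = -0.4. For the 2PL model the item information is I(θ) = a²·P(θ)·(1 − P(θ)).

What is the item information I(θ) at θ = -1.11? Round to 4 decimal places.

0.3018

P = 1/(1+e^{0.8520}) = 0.2990
P(1−P) = 0.2990 × 0.7010 = 0.2096
I = a² × P(1−P) = 1.2² × 0.2096 = 0.30183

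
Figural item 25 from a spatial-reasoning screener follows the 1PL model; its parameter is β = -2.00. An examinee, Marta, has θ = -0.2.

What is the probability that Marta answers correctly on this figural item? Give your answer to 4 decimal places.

0.8581

P(θ) = 1 / (1 + exp(−(θ − β)))
Exponent: (-0.2 − (-2.00)) = 1.8000
1/(1 + e^{-1.8000}) = 0.8581
P = 0.8581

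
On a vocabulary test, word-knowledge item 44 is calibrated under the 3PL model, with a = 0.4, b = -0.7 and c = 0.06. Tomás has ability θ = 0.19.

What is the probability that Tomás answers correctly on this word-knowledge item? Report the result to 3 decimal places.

0.613

P(θ) = c + (1 − c) · 1 / (1 + exp(−a(θ − b)))
Exponent: 0.4 × (0.19 − (-0.7)) = 0.3560
1/(1 + e^{-0.3560}) = 0.5881
P = 0.06 + 0.94 × 0.5881 = 0.6128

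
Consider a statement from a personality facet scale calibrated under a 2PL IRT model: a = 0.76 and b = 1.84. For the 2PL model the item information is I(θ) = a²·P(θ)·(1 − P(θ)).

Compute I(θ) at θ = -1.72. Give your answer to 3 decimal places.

P = 1/(1+e^{2.7056}) = 0.0626
P(1−P) = 0.0626 × 0.9374 = 0.0587
I = a² × P(1−P) = 0.76² × 0.0587 = 0.03392

0.034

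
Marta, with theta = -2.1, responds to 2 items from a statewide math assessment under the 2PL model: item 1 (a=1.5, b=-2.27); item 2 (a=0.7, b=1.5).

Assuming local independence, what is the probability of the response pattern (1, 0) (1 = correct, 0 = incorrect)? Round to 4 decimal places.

0.5215

P(theta) = 1 / (1 + exp(−a(theta − b)))
P_1 = 1/(1+e^{-0.2550}) = 0.5634
P_2 = 1/(1+e^{2.5200}) = 0.0745
L = P_1 × (1−P_2) = 0.5634 × 0.9255 = 0.52145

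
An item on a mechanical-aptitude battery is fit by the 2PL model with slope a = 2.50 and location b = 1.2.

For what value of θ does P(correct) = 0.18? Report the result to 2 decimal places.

0.59

P(θ) = 1 / (1 + exp(−a(θ − b)))
logit = ln(0.1800/0.8200) = -1.5163
θ = b + logit/(a) = 1.2 + (-1.5163)/2.5000 = 0.5935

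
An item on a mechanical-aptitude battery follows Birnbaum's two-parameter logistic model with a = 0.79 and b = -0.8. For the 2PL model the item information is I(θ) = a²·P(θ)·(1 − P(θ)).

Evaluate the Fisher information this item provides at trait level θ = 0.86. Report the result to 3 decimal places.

P = 1/(1+e^{-1.3114}) = 0.7877
P(1−P) = 0.7877 × 0.2123 = 0.1672
I = a² × P(1−P) = 0.79² × 0.1672 = 0.10435

0.104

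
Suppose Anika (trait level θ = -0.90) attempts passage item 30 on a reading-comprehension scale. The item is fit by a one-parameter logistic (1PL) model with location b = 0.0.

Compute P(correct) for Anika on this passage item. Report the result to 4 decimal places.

0.2891

P(θ) = 1 / (1 + exp(−(θ − b)))
Exponent: (-0.90 − 0.0) = -0.9000
1/(1 + e^{0.9000}) = 0.2891
P = 0.2891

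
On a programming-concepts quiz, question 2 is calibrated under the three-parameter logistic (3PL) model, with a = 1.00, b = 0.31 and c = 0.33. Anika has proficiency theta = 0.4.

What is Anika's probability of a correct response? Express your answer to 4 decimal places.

P(theta) = c + (1 − c) · 1 / (1 + exp(−a(theta − b)))
Exponent: 1.00 × (0.4 − 0.31) = 0.0900
1/(1 + e^{-0.0900}) = 0.5225
P = 0.33 + 0.67 × 0.5225 = 0.6801

0.6801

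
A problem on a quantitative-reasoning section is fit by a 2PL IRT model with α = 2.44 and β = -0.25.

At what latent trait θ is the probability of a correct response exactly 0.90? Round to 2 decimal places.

0.65

P(θ) = 1 / (1 + exp(−α(θ − β)))
logit = ln(0.9000/0.1000) = 2.1972
θ = β + logit/(α) = -0.25 + 2.1972/2.4400 = 0.6505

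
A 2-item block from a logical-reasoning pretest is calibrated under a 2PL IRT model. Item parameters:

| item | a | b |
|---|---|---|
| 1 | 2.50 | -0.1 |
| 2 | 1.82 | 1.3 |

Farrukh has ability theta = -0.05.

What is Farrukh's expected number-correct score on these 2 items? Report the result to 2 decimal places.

0.61

P(theta) = 1 / (1 + exp(−a(theta − b)))
P_1 = 1/(1+e^{-0.1250}) = 0.5312
P_2 = 1/(1+e^{2.4570}) = 0.0789
E[score] = 0.5312 + 0.0789 = 0.6101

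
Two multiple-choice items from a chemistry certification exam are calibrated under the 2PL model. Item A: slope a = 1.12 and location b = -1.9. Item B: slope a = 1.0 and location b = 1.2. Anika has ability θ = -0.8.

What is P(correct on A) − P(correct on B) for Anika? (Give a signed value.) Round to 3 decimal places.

P(θ) = 1 / (1 + exp(−a(θ − b)))
P_A = 0.7742
P_B = 0.1192
P_A − P_B = 0.6550

0.655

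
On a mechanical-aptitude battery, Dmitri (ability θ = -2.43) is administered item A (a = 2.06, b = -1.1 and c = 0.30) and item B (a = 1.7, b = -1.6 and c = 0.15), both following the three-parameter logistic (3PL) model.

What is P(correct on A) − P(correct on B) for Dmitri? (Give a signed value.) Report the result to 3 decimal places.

0.026

P(θ) = c + (1 − c) · 1 / (1 + exp(−a(θ − b)))
P_A = 0.3425
P_B = 0.3167
P_A − P_B = 0.0258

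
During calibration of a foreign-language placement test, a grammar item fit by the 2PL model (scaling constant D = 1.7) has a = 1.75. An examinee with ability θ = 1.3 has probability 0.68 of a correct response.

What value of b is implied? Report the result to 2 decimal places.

P(θ) = 1 / (1 + exp(−D·a(θ − b)))
logit(0.68) = ln(0.68/0.32) = 0.7538
b = θ − logit/(1.7·a) = 1.3 − 0.7538/2.9750 = 1.0466

1.05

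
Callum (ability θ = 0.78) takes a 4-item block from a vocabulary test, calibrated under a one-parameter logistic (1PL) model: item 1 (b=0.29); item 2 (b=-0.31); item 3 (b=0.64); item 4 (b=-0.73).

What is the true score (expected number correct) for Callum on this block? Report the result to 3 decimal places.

P(θ) = 1 / (1 + exp(−(θ − b)))
P_1 = 1/(1+e^{-0.4900}) = 0.6201
P_2 = 1/(1+e^{-1.0900}) = 0.7484
P_3 = 1/(1+e^{-0.1400}) = 0.5349
P_4 = 1/(1+e^{-1.5100}) = 0.8191
E[score] = 0.6201 + 0.7484 + 0.5349 + 0.8191 = 2.7225

2.722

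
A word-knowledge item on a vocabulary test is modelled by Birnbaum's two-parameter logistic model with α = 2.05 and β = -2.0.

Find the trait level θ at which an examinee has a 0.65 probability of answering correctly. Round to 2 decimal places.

-1.70

P(θ) = 1 / (1 + exp(−α(θ − β)))
logit = ln(0.6500/0.3500) = 0.6190
θ = β + logit/(α) = -2.0 + 0.6190/2.0500 = -1.6980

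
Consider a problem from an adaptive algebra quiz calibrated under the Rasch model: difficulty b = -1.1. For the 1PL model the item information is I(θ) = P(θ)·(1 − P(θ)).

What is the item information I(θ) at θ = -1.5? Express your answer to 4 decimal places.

P = 1/(1+e^{0.4000}) = 0.4013
P(1−P) = 0.4013 × 0.5987 = 0.2403
I = P(1−P) = 0.24026

0.2403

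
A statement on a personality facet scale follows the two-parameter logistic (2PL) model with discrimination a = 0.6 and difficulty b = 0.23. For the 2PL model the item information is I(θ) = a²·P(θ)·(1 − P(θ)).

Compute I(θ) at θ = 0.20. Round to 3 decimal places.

P = 1/(1+e^{0.0180}) = 0.4955
P(1−P) = 0.4955 × 0.5045 = 0.2500
I = a² × P(1−P) = 0.6² × 0.2500 = 0.08999

0.090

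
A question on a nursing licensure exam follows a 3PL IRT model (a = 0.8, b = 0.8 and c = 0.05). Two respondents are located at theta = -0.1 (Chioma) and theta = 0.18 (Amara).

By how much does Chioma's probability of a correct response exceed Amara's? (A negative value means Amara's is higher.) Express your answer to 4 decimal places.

P(theta) = c + (1 − c) · 1 / (1 + exp(−a(theta − b)))
P(Chioma) = 0.3610  [exponent -0.7200]
P(Amara) = 0.4096  [exponent -0.4960]
Difference = 0.3610 − 0.4096 = -0.0485

-0.0485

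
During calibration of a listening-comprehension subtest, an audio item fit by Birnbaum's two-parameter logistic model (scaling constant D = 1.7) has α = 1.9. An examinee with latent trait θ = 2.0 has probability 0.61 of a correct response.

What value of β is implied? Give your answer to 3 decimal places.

1.862

P(θ) = 1 / (1 + exp(−D·α(θ − β)))
logit(0.61) = ln(0.61/0.39) = 0.4473
β = θ − logit/(1.7·α) = 2.0 − 0.4473/3.2300 = 1.8615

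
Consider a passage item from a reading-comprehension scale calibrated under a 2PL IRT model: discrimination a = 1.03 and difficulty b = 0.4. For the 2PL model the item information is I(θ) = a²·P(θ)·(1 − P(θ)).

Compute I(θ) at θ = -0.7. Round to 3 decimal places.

P = 1/(1+e^{1.1330}) = 0.2436
P(1−P) = 0.2436 × 0.7564 = 0.1843
I = a² × P(1−P) = 1.03² × 0.1843 = 0.19548

0.195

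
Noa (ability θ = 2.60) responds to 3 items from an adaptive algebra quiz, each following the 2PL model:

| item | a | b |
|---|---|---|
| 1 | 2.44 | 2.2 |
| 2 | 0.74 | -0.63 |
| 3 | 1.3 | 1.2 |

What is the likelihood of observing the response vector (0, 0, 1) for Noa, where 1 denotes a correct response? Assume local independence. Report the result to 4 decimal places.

P(θ) = 1 / (1 + exp(−a(θ − b)))
P_1 = 1/(1+e^{-0.9760}) = 0.7263
P_2 = 1/(1+e^{-2.3902}) = 0.9161
P_3 = 1/(1+e^{-1.8200}) = 0.8606
L = (1−P_1) × (1−P_2) × P_3 = 0.2737 × 0.0839 × 0.8606 = 0.01977

0.0198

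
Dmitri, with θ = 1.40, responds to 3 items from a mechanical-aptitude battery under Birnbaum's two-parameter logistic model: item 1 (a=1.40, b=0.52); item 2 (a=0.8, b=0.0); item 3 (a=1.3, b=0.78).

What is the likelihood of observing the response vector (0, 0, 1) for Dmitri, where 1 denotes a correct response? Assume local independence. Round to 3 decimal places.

P(θ) = 1 / (1 + exp(−a(θ − b)))
P_1 = 1/(1+e^{-1.2320}) = 0.7742
P_2 = 1/(1+e^{-1.1200}) = 0.7540
P_3 = 1/(1+e^{-0.8060}) = 0.6913
L = (1−P_1) × (1−P_2) × P_3 = 0.2258 × 0.2460 × 0.6913 = 0.03840

0.038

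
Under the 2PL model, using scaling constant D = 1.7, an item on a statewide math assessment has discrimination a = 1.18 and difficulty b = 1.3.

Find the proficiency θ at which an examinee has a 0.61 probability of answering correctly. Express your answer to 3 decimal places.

1.523

P(θ) = 1 / (1 + exp(−D·a(θ − b)))
logit = ln(0.6100/0.3900) = 0.4473
θ = b + logit/(1.7·a) = 1.3 + 0.4473/2.0060 = 1.5230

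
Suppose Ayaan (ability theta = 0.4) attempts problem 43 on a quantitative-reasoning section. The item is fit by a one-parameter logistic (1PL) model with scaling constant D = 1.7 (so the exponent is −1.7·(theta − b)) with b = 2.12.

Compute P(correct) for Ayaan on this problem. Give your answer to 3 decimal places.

0.051

P(theta) = 1 / (1 + exp(−D·(theta − b)))
Exponent: 1.7 × (0.4 − 2.12) = -2.9240
1/(1 + e^{2.9240}) = 0.0510
P = 0.0510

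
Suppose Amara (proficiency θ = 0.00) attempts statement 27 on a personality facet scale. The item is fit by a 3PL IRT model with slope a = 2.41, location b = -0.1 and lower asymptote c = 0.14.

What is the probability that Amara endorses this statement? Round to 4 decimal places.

P(θ) = c + (1 − c) · 1 / (1 + exp(−a(θ − b)))
Exponent: 2.41 × (0.00 − (-0.1)) = 0.2410
1/(1 + e^{-0.2410}) = 0.5600
P = 0.14 + 0.86 × 0.5600 = 0.6216

0.6216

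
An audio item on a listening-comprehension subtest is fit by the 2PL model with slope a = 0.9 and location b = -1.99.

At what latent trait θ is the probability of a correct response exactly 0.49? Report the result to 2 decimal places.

P(θ) = 1 / (1 + exp(−a(θ − b)))
logit = ln(0.4900/0.5100) = -0.0400
θ = b + logit/(a) = -1.99 + (-0.0400)/0.9000 = -2.0345

-2.03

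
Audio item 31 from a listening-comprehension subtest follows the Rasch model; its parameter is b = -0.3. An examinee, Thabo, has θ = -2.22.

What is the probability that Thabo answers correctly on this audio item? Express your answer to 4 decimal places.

P(θ) = 1 / (1 + exp(−(θ − b)))
Exponent: (-2.22 − (-0.3)) = -1.9200
1/(1 + e^{1.9200}) = 0.1279
P = 0.1279

0.1279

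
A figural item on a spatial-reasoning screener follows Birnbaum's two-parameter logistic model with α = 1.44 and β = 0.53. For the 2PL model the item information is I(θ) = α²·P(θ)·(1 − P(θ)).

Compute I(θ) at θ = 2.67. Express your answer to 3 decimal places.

P = 1/(1+e^{-3.0816}) = 0.9561
P(1−P) = 0.9561 × 0.0439 = 0.0419
I = α² × P(1−P) = 1.44² × 0.0419 = 0.08698

0.087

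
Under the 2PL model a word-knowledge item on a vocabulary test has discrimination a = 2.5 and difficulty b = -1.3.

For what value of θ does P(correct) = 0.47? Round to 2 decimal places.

P(θ) = 1 / (1 + exp(−a(θ − b)))
logit = ln(0.4700/0.5300) = -0.1201
θ = b + logit/(a) = -1.3 + (-0.1201)/2.5000 = -1.3481

-1.35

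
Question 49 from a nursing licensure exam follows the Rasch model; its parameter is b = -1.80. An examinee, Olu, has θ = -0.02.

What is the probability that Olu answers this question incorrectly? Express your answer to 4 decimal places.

0.1443

P(θ) = 1 / (1 + exp(−(θ − b)))
Exponent: (-0.02 − (-1.80)) = 1.7800
1/(1 + e^{-1.7800}) = 0.8557
P = 0.8557
P(incorrect) = 1 − 0.8557 = 0.1443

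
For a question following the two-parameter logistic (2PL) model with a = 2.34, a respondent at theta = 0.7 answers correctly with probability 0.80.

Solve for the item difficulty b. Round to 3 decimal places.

P(theta) = 1 / (1 + exp(−a(theta − b)))
logit(0.80) = ln(0.80/0.20) = 1.3863
b = theta − logit/(a) = 0.7 − 1.3863/2.3400 = 0.1076

0.108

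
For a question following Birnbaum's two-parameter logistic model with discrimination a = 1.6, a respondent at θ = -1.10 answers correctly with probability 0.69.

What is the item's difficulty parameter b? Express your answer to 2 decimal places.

P(θ) = 1 / (1 + exp(−a(θ − b)))
logit(0.69) = ln(0.69/0.31) = 0.8001
b = θ − logit/(a) = -1.10 − 0.8001/1.6000 = -1.6001

-1.60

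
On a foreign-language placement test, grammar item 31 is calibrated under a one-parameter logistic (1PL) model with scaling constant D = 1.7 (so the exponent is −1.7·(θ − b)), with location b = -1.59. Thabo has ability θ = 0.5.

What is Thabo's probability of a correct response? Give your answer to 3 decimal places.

P(θ) = 1 / (1 + exp(−D·(θ − b)))
Exponent: 1.7 × (0.5 − (-1.59)) = 3.5530
1/(1 + e^{-3.5530}) = 0.9722
P = 0.9722

0.972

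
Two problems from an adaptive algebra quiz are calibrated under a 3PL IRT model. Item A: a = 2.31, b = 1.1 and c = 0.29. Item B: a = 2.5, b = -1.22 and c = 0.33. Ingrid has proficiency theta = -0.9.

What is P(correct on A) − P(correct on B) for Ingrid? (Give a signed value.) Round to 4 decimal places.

P(theta) = c + (1 − c) · 1 / (1 + exp(−a(theta − b)))
P_A = 0.2969
P_B = 0.7923
P_A − P_B = -0.4954

-0.4954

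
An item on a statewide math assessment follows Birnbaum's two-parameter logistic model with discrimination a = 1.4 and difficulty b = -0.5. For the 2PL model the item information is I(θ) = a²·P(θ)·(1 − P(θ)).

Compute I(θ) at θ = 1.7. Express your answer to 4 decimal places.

P = 1/(1+e^{-3.0800}) = 0.9561
P(1−P) = 0.9561 × 0.0439 = 0.0420
I = a² × P(1−P) = 1.4² × 0.0420 = 0.08234

0.0823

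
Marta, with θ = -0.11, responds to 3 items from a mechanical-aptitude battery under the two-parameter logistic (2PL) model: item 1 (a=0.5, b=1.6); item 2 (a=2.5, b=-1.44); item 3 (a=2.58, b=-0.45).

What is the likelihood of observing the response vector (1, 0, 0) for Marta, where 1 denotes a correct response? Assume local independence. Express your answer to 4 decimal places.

P(θ) = 1 / (1 + exp(−a(θ − b)))
P_1 = 1/(1+e^{0.8550}) = 0.2984
P_2 = 1/(1+e^{-3.3250}) = 0.9653
P_3 = 1/(1+e^{-0.8772}) = 0.7062
L = P_1 × (1−P_2) × (1−P_3) = 0.2984 × 0.0347 × 0.2938 = 0.00304

0.0030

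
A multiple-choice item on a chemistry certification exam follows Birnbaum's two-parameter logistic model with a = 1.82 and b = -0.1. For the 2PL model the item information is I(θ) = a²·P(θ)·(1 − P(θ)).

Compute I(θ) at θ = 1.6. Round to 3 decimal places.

P = 1/(1+e^{-3.0940}) = 0.9566
P(1−P) = 0.9566 × 0.0434 = 0.0415
I = a² × P(1−P) = 1.82² × 0.0415 = 0.13738

0.137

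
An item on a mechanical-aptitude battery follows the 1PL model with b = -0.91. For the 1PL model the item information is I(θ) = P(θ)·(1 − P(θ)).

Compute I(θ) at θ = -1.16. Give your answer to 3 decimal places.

P = 1/(1+e^{0.2500}) = 0.4378
P(1−P) = 0.4378 × 0.5622 = 0.2461
I = P(1−P) = 0.24613

0.246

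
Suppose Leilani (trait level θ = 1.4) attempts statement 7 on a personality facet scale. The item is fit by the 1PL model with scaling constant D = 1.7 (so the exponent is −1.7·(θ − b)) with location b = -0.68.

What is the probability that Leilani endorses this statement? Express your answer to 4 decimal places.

0.9717

P(θ) = 1 / (1 + exp(−D·(θ − b)))
Exponent: 1.7 × (1.4 − (-0.68)) = 3.5360
1/(1 + e^{-3.5360}) = 0.9717
P = 0.9717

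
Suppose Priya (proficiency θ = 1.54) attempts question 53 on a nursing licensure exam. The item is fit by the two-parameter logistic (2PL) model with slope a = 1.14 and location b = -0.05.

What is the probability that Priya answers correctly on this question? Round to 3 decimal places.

P(θ) = 1 / (1 + exp(−a(θ − b)))
Exponent: 1.14 × (1.54 − (-0.05)) = 1.8126
1/(1 + e^{-1.8126}) = 0.8597

0.860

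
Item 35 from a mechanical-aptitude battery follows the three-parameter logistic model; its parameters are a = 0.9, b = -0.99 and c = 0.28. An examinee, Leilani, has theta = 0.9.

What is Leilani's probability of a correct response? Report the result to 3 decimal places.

P(theta) = c + (1 − c) · 1 / (1 + exp(−a(theta − b)))
Exponent: 0.9 × (0.9 − (-0.99)) = 1.7010
1/(1 + e^{-1.7010}) = 0.8457
P = 0.28 + 0.72 × 0.8457 = 0.8889

0.889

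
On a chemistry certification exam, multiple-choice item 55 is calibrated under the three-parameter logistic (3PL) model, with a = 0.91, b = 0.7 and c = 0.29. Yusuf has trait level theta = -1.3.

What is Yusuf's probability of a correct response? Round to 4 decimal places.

P(theta) = c + (1 − c) · 1 / (1 + exp(−a(theta − b)))
Exponent: 0.91 × (-1.3 − 0.7) = -1.8200
1/(1 + e^{1.8200}) = 0.1394
P = 0.29 + 0.71 × 0.1394 = 0.3890

0.3890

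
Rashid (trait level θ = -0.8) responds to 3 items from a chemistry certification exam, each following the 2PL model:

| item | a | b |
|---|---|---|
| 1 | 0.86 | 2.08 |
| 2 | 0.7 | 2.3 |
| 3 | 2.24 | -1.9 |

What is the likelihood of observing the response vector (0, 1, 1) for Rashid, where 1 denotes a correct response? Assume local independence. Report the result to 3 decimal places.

0.087

P(θ) = 1 / (1 + exp(−a(θ − b)))
P_1 = 1/(1+e^{2.4768}) = 0.0775
P_2 = 1/(1+e^{2.1700}) = 0.1025
P_3 = 1/(1+e^{-2.4640}) = 0.9216
L = (1−P_1) × P_2 × P_3 = 0.9225 × 0.1025 × 0.9216 = 0.08712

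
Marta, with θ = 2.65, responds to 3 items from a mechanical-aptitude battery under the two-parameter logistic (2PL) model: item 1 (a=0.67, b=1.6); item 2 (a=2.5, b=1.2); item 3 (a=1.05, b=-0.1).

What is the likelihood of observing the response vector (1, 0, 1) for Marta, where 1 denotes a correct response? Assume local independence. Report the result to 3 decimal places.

0.016

P(θ) = 1 / (1 + exp(−a(θ − b)))
P_1 = 1/(1+e^{-0.7035}) = 0.6690
P_2 = 1/(1+e^{-3.6250}) = 0.9740
P_3 = 1/(1+e^{-2.8875}) = 0.9472
L = P_1 × (1−P_2) × P_3 = 0.6690 × 0.0260 × 0.9472 = 0.01645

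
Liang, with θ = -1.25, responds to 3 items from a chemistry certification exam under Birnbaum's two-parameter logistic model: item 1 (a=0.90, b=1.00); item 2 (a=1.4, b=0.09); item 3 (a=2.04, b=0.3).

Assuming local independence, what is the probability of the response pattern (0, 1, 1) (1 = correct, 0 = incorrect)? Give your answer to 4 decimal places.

P(θ) = 1 / (1 + exp(−a(θ − b)))
P_1 = 1/(1+e^{2.0250}) = 0.1166
P_2 = 1/(1+e^{1.8760}) = 0.1328
P_3 = 1/(1+e^{3.1620}) = 0.0406
L = (1−P_1) × P_2 × P_3 = 0.8834 × 0.1328 × 0.0406 = 0.00477

0.0048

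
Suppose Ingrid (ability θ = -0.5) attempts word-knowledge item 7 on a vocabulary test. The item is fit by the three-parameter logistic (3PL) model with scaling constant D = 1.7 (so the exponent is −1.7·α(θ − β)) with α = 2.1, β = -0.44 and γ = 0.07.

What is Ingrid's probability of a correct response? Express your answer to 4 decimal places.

0.4854

P(θ) = γ + (1 − γ) · 1 / (1 + exp(−D·α(θ − β)))
Exponent: 1.7 × 2.1 × (-0.5 − (-0.44)) = -0.2142
1/(1 + e^{0.2142}) = 0.4467
P = 0.07 + 0.93 × 0.4467 = 0.4854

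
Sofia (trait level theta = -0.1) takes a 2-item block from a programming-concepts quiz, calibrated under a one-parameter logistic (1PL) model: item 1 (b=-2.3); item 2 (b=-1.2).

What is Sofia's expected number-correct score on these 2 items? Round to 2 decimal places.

P(theta) = 1 / (1 + exp(−(theta − b)))
P_1 = 1/(1+e^{-2.2000}) = 0.9002
P_2 = 1/(1+e^{-1.1000}) = 0.7503
E[score] = 0.9002 + 0.7503 = 1.6505

1.65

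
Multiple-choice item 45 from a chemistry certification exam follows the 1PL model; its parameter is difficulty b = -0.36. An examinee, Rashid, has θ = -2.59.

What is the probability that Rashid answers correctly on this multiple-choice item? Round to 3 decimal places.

0.097

P(θ) = 1 / (1 + exp(−(θ − b)))
Exponent: (-2.59 − (-0.36)) = -2.2300
1/(1 + e^{2.2300}) = 0.0971
P = 0.0971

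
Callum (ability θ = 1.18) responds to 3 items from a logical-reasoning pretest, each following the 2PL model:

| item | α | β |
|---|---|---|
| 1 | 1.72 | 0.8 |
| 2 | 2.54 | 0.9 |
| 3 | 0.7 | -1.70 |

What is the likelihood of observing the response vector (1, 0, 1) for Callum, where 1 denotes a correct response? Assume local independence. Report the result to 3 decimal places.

P(θ) = 1 / (1 + exp(−α(θ − β)))
P_1 = 1/(1+e^{-0.6536}) = 0.6578
P_2 = 1/(1+e^{-0.7112}) = 0.6707
P_3 = 1/(1+e^{-2.0160}) = 0.8825
L = P_1 × (1−P_2) × P_3 = 0.6578 × 0.3293 × 0.8825 = 0.19118

0.191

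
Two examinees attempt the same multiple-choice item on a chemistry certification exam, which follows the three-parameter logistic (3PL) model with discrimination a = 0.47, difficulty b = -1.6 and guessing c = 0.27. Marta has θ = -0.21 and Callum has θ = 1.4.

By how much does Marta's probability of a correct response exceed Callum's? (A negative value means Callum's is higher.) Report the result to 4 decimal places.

-0.1066

P(θ) = c + (1 − c) · 1 / (1 + exp(−a(θ − b)))
P(Marta) = 0.7502  [exponent 0.6533]
P(Callum) = 0.8567  [exponent 1.4100]
Difference = 0.7502 − 0.8567 = -0.1066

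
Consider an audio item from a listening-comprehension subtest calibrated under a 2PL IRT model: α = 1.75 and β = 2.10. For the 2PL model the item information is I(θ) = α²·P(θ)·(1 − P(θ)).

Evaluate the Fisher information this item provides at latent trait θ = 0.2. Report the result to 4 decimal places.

0.1026

P = 1/(1+e^{3.3250}) = 0.0347
P(1−P) = 0.0347 × 0.9653 = 0.0335
I = α² × P(1−P) = 1.75² × 0.0335 = 0.10265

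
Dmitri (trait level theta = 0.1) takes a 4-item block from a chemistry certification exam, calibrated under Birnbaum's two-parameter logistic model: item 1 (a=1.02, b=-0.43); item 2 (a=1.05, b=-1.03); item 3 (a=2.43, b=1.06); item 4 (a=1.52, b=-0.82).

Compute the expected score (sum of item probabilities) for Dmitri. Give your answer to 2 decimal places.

2.29

P(theta) = 1 / (1 + exp(−a(theta − b)))
P_1 = 1/(1+e^{-0.5406}) = 0.6320
P_2 = 1/(1+e^{-1.1865}) = 0.7661
P_3 = 1/(1+e^{2.3328}) = 0.0884
P_4 = 1/(1+e^{-1.3984}) = 0.8019
E[score] = 0.6320 + 0.7661 + 0.0884 + 0.8019 = 2.2884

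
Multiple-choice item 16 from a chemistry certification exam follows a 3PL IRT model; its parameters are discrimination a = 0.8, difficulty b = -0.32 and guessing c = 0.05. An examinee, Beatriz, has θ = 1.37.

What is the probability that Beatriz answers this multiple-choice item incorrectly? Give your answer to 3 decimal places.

P(θ) = c + (1 − c) · 1 / (1 + exp(−a(θ − b)))
Exponent: 0.8 × (1.37 − (-0.32)) = 1.3520
1/(1 + e^{-1.3520}) = 0.7945
P = 0.05 + 0.95 × 0.7945 = 0.8047
P(incorrect) = 1 − 0.8047 = 0.1953

0.195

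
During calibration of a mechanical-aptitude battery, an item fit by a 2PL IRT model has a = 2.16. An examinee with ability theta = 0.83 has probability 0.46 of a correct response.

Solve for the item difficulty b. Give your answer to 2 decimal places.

P(theta) = 1 / (1 + exp(−a(theta − b)))
logit(0.46) = ln(0.46/0.54) = -0.1603
b = theta − logit/(a) = 0.83 − (-0.1603)/2.1600 = 0.9042

0.90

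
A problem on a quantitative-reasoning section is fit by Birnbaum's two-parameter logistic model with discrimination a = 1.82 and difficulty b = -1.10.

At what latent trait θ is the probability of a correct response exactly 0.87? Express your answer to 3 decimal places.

P(θ) = 1 / (1 + exp(−a(θ − b)))
logit = ln(0.8700/0.1300) = 1.9010
θ = b + logit/(a) = -1.10 + 1.9010/1.8200 = -0.0555

-0.056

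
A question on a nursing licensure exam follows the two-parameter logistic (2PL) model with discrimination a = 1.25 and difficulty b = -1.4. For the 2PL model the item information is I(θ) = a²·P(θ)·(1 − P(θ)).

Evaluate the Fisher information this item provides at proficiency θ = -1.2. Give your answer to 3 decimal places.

P = 1/(1+e^{-0.2500}) = 0.5622
P(1−P) = 0.5622 × 0.4378 = 0.2461
I = a² × P(1−P) = 1.25² × 0.2461 = 0.38458

0.385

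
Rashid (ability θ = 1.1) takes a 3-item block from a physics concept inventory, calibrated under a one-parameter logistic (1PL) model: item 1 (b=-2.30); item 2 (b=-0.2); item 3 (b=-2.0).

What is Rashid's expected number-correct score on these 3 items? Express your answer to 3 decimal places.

2.710

P(θ) = 1 / (1 + exp(−(θ − b)))
P_1 = 1/(1+e^{-3.4000}) = 0.9677
P_2 = 1/(1+e^{-1.3000}) = 0.7858
P_3 = 1/(1+e^{-3.1000}) = 0.9569
E[score] = 0.9677 + 0.7858 + 0.9569 = 2.7104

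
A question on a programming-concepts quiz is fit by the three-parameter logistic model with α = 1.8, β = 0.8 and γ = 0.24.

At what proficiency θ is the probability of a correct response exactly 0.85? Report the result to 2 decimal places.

P(θ) = γ + (1 − γ) · 1 / (1 + exp(−α(θ − β)))
Remove guessing floor: (0.85 − 0.24)/(1 − 0.24) = 0.8026
logit = ln(0.8026/0.1974) = 1.4028
θ = β + logit/(α) = 0.8 + 1.4028/1.8000 = 1.5793

1.58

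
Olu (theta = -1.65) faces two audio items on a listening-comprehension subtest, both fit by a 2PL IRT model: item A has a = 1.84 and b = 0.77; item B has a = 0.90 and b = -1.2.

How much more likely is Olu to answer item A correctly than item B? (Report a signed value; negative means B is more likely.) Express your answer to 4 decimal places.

-0.3886

P(theta) = 1 / (1 + exp(−a(theta − b)))
P_A = 0.0115
P_B = 0.4001
P_A − P_B = -0.3886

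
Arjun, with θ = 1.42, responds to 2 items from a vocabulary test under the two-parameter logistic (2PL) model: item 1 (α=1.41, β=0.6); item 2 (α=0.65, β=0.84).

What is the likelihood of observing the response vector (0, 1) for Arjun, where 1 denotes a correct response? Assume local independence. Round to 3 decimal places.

P(θ) = 1 / (1 + exp(−α(θ − β)))
P_1 = 1/(1+e^{-1.1562}) = 0.7606
P_2 = 1/(1+e^{-0.3770}) = 0.5931
L = (1−P_1) × P_2 = 0.2394 × 0.5931 = 0.14198

0.142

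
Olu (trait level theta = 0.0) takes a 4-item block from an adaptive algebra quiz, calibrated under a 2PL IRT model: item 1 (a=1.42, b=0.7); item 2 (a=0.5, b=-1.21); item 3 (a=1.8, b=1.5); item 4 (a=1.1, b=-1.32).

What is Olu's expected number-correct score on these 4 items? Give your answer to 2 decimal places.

P(theta) = 1 / (1 + exp(−a(theta − b)))
P_1 = 1/(1+e^{0.9940}) = 0.2701
P_2 = 1/(1+e^{-0.6050}) = 0.6468
P_3 = 1/(1+e^{2.7000}) = 0.0630
P_4 = 1/(1+e^{-1.4520}) = 0.8103
E[score] = 0.2701 + 0.6468 + 0.0630 + 0.8103 = 1.7902

1.79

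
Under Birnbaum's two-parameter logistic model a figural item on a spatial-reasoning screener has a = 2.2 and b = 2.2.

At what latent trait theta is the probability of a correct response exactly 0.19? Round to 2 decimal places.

P(theta) = 1 / (1 + exp(−a(theta − b)))
logit = ln(0.1900/0.8100) = -1.4500
theta = b + logit/(a) = 2.2 + (-1.4500)/2.2000 = 1.5409

1.54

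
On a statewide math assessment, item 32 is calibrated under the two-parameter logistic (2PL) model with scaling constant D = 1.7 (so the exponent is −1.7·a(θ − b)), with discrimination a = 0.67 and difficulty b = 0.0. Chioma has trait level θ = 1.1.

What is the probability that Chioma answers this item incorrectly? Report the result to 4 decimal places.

0.2222

P(θ) = 1 / (1 + exp(−D·a(θ − b)))
Exponent: 1.7 × 0.67 × (1.1 − 0.0) = 1.2529
1/(1 + e^{-1.2529}) = 0.7778
P = 0.7778
P(incorrect) = 1 − 0.7778 = 0.2222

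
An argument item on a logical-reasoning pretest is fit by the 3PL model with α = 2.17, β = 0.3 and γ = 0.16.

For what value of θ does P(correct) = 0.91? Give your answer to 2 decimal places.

1.28

P(θ) = γ + (1 − γ) · 1 / (1 + exp(−α(θ − β)))
Remove guessing floor: (0.91 − 0.16)/(1 − 0.16) = 0.8929
logit = ln(0.8929/0.1071) = 2.1203
θ = β + logit/(α) = 0.3 + 2.1203/2.1700 = 1.2771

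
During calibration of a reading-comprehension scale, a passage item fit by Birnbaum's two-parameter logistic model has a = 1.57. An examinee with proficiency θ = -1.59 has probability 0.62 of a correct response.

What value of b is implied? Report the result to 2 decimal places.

P(θ) = 1 / (1 + exp(−a(θ − b)))
logit(0.62) = ln(0.62/0.38) = 0.4895
b = θ − logit/(a) = -1.59 − 0.4895/1.5700 = -1.9018

-1.90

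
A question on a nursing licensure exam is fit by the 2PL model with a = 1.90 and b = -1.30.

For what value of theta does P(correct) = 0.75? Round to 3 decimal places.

-0.722

P(theta) = 1 / (1 + exp(−a(theta − b)))
logit = ln(0.7500/0.2500) = 1.0986
theta = b + logit/(a) = -1.30 + 1.0986/1.9000 = -0.7218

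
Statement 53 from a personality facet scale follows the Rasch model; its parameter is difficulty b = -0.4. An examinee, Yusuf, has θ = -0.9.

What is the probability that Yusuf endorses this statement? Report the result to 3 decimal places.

0.378

P(θ) = 1 / (1 + exp(−(θ − b)))
Exponent: (-0.9 − (-0.4)) = -0.5000
1/(1 + e^{0.5000}) = 0.3775
P = 0.3775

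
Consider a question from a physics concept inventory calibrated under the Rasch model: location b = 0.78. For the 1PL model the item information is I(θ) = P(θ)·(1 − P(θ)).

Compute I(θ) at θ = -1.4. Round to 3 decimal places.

P = 1/(1+e^{2.1800}) = 0.1016
P(1−P) = 0.1016 × 0.8984 = 0.0912
I = P(1−P) = 0.09125

0.091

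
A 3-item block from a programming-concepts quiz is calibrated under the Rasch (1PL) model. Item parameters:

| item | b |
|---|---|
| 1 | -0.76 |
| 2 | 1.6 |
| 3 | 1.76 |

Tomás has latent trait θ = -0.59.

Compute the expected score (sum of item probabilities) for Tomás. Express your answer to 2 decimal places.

P(θ) = 1 / (1 + exp(−(θ − b)))
P_1 = 1/(1+e^{-0.1700}) = 0.5424
P_2 = 1/(1+e^{2.1900}) = 0.1007
P_3 = 1/(1+e^{2.3500}) = 0.0871
E[score] = 0.5424 + 0.1007 + 0.0871 = 0.7301

0.73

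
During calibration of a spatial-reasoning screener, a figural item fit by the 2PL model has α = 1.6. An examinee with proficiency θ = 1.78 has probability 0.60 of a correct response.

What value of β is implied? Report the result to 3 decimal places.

P(θ) = 1 / (1 + exp(−α(θ − β)))
logit(0.60) = ln(0.60/0.40) = 0.4055
β = θ − logit/(α) = 1.78 − 0.4055/1.6000 = 1.5266

1.527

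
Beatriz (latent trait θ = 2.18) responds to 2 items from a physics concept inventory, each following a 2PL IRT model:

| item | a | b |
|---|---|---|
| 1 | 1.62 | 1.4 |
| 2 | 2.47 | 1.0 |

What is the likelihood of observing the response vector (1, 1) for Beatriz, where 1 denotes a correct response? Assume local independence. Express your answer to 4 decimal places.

0.7395

P(θ) = 1 / (1 + exp(−a(θ − b)))
P_1 = 1/(1+e^{-1.2636}) = 0.7796
P_2 = 1/(1+e^{-2.9146}) = 0.9486
L = P_1 × P_2 = 0.7796 × 0.9486 = 0.73954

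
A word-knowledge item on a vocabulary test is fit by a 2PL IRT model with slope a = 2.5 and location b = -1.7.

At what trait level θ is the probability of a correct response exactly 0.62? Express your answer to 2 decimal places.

-1.50

P(θ) = 1 / (1 + exp(−a(θ − b)))
logit = ln(0.6200/0.3800) = 0.4895
θ = b + logit/(a) = -1.7 + 0.4895/2.5000 = -1.5042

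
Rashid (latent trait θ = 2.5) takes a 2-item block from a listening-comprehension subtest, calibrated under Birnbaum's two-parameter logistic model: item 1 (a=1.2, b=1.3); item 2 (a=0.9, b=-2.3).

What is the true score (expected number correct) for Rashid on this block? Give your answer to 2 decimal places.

1.80

P(θ) = 1 / (1 + exp(−a(θ − b)))
P_1 = 1/(1+e^{-1.4400}) = 0.8085
P_2 = 1/(1+e^{-4.3200}) = 0.9869
E[score] = 0.8085 + 0.9869 = 1.7953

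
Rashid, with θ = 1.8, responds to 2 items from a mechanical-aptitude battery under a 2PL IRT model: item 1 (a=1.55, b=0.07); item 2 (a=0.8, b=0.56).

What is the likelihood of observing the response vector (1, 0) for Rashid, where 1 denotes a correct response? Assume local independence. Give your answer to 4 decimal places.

P(θ) = 1 / (1 + exp(−a(θ − b)))
P_1 = 1/(1+e^{-2.6815}) = 0.9359
P_2 = 1/(1+e^{-0.9920}) = 0.7295
L = P_1 × (1−P_2) = 0.9359 × 0.2705 = 0.25318

0.2532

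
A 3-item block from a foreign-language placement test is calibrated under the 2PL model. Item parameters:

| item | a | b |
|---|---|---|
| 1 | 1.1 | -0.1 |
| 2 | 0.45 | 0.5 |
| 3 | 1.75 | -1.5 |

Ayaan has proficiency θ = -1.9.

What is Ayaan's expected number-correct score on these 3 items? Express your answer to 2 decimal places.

0.71

P(θ) = 1 / (1 + exp(−a(θ − b)))
P_1 = 1/(1+e^{1.9800}) = 0.1213
P_2 = 1/(1+e^{1.0800}) = 0.2535
P_3 = 1/(1+e^{0.7000}) = 0.3318
E[score] = 0.1213 + 0.2535 + 0.3318 = 0.7066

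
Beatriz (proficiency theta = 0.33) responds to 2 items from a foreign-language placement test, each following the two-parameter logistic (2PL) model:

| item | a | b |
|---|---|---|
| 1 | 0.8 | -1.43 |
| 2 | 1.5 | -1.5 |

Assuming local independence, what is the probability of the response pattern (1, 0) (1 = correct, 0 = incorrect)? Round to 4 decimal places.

P(theta) = 1 / (1 + exp(−a(theta − b)))
P_1 = 1/(1+e^{-1.4080}) = 0.8035
P_2 = 1/(1+e^{-2.7450}) = 0.9396
L = P_1 × (1−P_2) = 0.8035 × 0.0604 = 0.04850

0.0485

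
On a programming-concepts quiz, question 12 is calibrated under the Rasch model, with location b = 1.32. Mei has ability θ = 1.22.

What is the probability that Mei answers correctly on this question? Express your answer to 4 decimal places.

0.4750

P(θ) = 1 / (1 + exp(−(θ − b)))
Exponent: (1.22 − 1.32) = -0.1000
1/(1 + e^{0.1000}) = 0.4750
P = 0.4750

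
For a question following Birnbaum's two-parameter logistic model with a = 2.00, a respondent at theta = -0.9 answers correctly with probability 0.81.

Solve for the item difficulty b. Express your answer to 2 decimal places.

-1.63

P(theta) = 1 / (1 + exp(−a(theta − b)))
logit(0.81) = ln(0.81/0.19) = 1.4500
b = theta − logit/(a) = -0.9 − 1.4500/2.0000 = -1.6250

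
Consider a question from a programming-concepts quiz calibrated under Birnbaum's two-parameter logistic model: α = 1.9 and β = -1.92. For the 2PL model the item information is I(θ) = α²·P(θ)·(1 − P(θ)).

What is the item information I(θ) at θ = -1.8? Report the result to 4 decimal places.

0.8909

P = 1/(1+e^{-0.2280}) = 0.5568
P(1−P) = 0.5568 × 0.4432 = 0.2468
I = α² × P(1−P) = 1.9² × 0.2468 = 0.89087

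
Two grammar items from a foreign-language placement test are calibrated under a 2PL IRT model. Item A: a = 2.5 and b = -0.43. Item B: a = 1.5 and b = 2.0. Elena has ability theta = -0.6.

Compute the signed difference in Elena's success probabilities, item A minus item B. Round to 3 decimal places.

0.375

P(theta) = 1 / (1 + exp(−a(theta − b)))
P_A = 0.3953
P_B = 0.0198
P_A − P_B = 0.3755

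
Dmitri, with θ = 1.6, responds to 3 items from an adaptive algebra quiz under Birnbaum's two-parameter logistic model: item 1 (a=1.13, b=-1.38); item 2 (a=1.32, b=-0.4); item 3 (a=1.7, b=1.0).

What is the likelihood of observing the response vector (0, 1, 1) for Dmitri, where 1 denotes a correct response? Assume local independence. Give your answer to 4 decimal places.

P(θ) = 1 / (1 + exp(−a(θ − b)))
P_1 = 1/(1+e^{-3.3674}) = 0.9667
P_2 = 1/(1+e^{-2.6400}) = 0.9334
P_3 = 1/(1+e^{-1.0200}) = 0.7350
L = (1−P_1) × P_2 × P_3 = 0.0333 × 0.9334 × 0.7350 = 0.02286

0.0229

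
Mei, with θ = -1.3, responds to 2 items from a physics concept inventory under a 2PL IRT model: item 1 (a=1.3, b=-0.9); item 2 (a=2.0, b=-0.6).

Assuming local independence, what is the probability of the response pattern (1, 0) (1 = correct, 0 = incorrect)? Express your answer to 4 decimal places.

0.2991

P(θ) = 1 / (1 + exp(−a(θ − b)))
P_1 = 1/(1+e^{0.5200}) = 0.3729
P_2 = 1/(1+e^{1.4000}) = 0.1978
L = P_1 × (1−P_2) = 0.3729 × 0.8022 = 0.29910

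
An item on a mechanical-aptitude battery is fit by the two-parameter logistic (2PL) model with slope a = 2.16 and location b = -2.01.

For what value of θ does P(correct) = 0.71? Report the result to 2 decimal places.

-1.60

P(θ) = 1 / (1 + exp(−a(θ − b)))
logit = ln(0.7100/0.2900) = 0.8954
θ = b + logit/(a) = -2.01 + 0.8954/2.1600 = -1.5955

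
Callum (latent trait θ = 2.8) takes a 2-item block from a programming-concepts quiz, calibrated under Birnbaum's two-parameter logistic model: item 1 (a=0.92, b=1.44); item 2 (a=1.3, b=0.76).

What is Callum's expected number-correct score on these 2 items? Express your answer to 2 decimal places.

P(θ) = 1 / (1 + exp(−a(θ − b)))
P_1 = 1/(1+e^{-1.2512}) = 0.7775
P_2 = 1/(1+e^{-2.6520}) = 0.9341
E[score] = 0.7775 + 0.9341 = 1.7116

1.71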